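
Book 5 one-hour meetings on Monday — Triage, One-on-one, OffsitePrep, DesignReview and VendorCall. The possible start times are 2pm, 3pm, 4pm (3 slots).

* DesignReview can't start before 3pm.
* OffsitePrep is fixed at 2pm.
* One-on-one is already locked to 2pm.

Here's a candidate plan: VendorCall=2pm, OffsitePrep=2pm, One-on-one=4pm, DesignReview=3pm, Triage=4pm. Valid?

One-on-one is already locked to 2pm — violated.
DesignReview can't start before 3pm — holds.
OffsitePrep is fixed at 2pm — holds.

No — it violates: One-on-one is already locked to 2pm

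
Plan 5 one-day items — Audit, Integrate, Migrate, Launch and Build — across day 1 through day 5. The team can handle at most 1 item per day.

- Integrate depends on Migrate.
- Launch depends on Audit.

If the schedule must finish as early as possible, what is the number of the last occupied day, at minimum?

The precedence chain requires at least 2 distinct days.
With at most 1 per day and 5 work items, at least 5 days are needed.
5 works (last occupied day: day 5): for example Migrate=day 2, Audit=day 1, Integrate=day 3, Launch=day 4, Build=day 5.

5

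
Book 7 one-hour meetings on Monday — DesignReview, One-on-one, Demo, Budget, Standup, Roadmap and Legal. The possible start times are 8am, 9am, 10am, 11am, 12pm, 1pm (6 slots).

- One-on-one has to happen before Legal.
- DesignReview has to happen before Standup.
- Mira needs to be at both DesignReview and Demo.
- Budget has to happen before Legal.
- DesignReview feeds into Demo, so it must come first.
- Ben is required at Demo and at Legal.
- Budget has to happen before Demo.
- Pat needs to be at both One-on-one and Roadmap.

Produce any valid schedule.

Roadmap -> 9am, DesignReview -> 8am, Legal -> 10am, Demo -> 9am, Budget -> 8am, Standup -> 9am, One-on-one -> 8am

Checking: DesignReview(8am) before Demo(9am); Budget(8am) before Legal(10am); DesignReview(8am) before Standup(9am); Budget(8am) before Demo(9am); One-on-one(8am) before Legal(10am); DesignReview(8am) != Demo(9am); Demo(9am) != Legal(10am); One-on-one(8am) != Roadmap(9am).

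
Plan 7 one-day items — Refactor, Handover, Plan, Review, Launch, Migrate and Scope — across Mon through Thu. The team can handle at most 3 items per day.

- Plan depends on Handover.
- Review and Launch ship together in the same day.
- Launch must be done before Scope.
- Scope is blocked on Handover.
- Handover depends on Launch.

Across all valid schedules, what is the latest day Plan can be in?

Precedence pushes Plan to at least Wed.
Plan at Thu is achievable: Plan -> Thu; Migrate -> Tue; Scope -> Wed; Handover -> Tue; Launch -> Mon; Refactor -> Mon; Review -> Mon.

Thu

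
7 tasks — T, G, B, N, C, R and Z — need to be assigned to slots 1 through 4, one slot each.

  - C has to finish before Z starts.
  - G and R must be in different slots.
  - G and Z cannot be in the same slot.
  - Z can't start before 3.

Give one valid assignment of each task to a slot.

T=1; N=1; B=1; R=2; G=1; Z=3; C=1

Checking: C(1) before Z(3); G(1) != R(2); G(1) != Z(3); Z=3 in [3,4].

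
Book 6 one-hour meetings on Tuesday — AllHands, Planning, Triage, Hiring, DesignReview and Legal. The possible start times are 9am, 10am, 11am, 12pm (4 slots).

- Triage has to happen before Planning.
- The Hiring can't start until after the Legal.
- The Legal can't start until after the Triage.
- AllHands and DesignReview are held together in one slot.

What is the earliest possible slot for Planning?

Precedence pushes Planning to at least 10am.
Planning at 10am is achievable: Planning in 10am; Hiring in 11am; DesignReview in 9am; Triage in 9am; AllHands in 9am; Legal in 10am.

10am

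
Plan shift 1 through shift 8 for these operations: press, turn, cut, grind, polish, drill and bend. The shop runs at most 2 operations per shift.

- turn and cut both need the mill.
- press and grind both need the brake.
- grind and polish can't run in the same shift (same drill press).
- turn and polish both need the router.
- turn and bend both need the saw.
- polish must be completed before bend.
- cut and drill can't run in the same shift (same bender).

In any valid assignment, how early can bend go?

Precedence pushes bend to at least shift 2.
bend at shift 2 is achievable: turn in shift 3, drill in shift 4, polish in shift 1, cut in shift 2, bend in shift 2, grind in shift 3, press in shift 1.

shift 2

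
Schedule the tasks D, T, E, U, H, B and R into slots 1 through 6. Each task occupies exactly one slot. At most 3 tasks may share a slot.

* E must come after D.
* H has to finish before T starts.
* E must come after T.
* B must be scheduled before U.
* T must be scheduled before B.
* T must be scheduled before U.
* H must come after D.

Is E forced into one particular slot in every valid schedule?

No

E can be 4 (e.g. B=4, U=5, T=3, R=1, D=1, H=2, E=4) or 5 (e.g. E=5; T=3; B=4; H=2; R=1; U=5; D=1).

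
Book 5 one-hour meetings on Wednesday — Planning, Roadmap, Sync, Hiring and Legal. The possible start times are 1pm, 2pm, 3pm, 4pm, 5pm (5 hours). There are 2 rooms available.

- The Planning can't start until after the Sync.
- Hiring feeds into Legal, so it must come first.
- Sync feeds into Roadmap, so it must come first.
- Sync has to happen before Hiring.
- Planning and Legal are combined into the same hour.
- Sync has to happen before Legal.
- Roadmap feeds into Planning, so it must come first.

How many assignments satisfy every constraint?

20

Splitting on Planning: it can be 3pm (1), 4pm (5), 5pm (14). Listing each branch's schedules as (Roadmap, Sync, Hiring, Legal):
Planning=3pm: (2pm,1pm,2pm,3pm) — 1.
Planning=4pm: (2pm,1pm,2pm,4pm) (2pm,1pm,3pm,4pm) (3pm,1pm,2pm,4pm) (3pm,1pm,3pm,4pm) (3pm,2pm,3pm,4pm) — 5.
Planning=5pm: (2pm,1pm,2pm,5pm) (2pm,1pm,3pm,5pm) (2pm,1pm,4pm,5pm) (3pm,1pm,2pm,5pm) (3pm,1pm,3pm,5pm) (3pm,1pm,4pm,5pm) (3pm,2pm,3pm,5pm) (3pm,2pm,4pm,5pm) (4pm,1pm,2pm,5pm) (4pm,1pm,3pm,5pm) (4pm,1pm,4pm,5pm) (4pm,2pm,3pm,5pm) (4pm,2pm,4pm,5pm) (4pm,3pm,4pm,5pm) — 14.
Summing: 1 + 5 + 14 = 20.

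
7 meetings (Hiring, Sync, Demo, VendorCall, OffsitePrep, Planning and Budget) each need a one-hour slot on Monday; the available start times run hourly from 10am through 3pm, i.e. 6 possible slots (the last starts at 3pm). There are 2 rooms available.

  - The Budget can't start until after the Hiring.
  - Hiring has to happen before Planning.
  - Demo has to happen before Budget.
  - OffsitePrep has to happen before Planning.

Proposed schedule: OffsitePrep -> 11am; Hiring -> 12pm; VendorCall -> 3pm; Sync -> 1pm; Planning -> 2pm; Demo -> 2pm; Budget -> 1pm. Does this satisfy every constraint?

No — it violates: Demo has to happen before Budget

Demo has to happen before Budget — violated.
Hiring has to happen before Planning — holds.
There are 2 rooms available — holds.
OffsitePrep has to happen before Planning — holds.
The Budget can't start until after the Hiring — holds.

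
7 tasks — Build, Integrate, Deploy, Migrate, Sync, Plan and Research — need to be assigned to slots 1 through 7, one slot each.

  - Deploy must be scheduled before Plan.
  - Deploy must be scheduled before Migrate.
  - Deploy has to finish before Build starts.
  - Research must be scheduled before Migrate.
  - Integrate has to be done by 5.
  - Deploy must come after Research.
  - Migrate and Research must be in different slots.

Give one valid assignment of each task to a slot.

Build -> 3; Plan -> 3; Migrate -> 3; Sync -> 1; Deploy -> 2; Research -> 1; Integrate -> 1

Checking: Research(1) before Deploy(2); Deploy(2) before Migrate(3); Deploy(2) before Plan(3); Deploy(2) before Build(3); Research(1) before Migrate(3); Migrate(3) != Research(1); Integrate=1 in [1,5].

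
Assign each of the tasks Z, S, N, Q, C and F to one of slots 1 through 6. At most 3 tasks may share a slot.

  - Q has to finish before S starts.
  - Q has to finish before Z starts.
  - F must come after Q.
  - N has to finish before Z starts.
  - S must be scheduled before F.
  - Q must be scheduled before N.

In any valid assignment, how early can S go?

2

Precedence pushes S to at least 2; downstream work caps S at 5.
S at 2 is achievable: F in 3; C in 1; S in 2; N in 2; Q in 1; Z in 3.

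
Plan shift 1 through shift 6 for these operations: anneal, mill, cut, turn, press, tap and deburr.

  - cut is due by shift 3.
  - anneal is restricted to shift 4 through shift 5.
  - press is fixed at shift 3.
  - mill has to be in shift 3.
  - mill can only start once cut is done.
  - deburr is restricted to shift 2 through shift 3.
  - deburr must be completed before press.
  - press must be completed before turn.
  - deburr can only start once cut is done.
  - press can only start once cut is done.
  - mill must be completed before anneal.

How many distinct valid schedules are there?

Splitting on anneal: it can be shift 4 (18), shift 5 (18). Listing each branch's schedules as (mill, cut, turn, press, tap, deburr) by shift number:
anneal=shift 4: (3,1,4,3,1,2) (3,1,4,3,2,2) (3,1,4,3,3,2) (3,1,4,3,4,2) (3,1,4,3,5,2) (3,1,4,3,6,2) (3,1,5,3,1,2) (3,1,5,3,2,2) (3,1,5,3,3,2) (3,1,5,3,4,2) (3,1,5,3,5,2) (3,1,5,3,6,2) (3,1,6,3,1,2) (3,1,6,3,2,2) (3,1,6,3,3,2) (3,1,6,3,4,2) (3,1,6,3,5,2) (3,1,6,3,6,2) — 18.
anneal=shift 5: (3,1,4,3,1,2) (3,1,4,3,2,2) (3,1,4,3,3,2) (3,1,4,3,4,2) (3,1,4,3,5,2) (3,1,4,3,6,2) (3,1,5,3,1,2) (3,1,5,3,2,2) (3,1,5,3,3,2) (3,1,5,3,4,2) (3,1,5,3,5,2) (3,1,5,3,6,2) (3,1,6,3,1,2) (3,1,6,3,2,2) (3,1,6,3,3,2) (3,1,6,3,4,2) (3,1,6,3,5,2) (3,1,6,3,6,2) — 18.
Summing: 18 + 18 = 36.

36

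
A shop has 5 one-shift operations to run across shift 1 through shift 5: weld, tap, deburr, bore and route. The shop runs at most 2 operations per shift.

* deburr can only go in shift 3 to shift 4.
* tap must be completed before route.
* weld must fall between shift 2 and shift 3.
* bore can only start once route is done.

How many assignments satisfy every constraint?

Splitting on weld: it can be shift 2 (20), shift 3 (14). Listing each branch's schedules as (tap, deburr, bore, route) by shift number:
weld=shift 2: (1,3,3,2) (1,3,4,2) (1,3,4,3) (1,3,5,2) (1,3,5,3) (1,3,5,4) (1,4,3,2) (1,4,4,2) (1,4,4,3) (1,4,5,2) (1,4,5,3) (1,4,5,4) (2,3,4,3) (2,3,5,3) (2,3,5,4) (2,4,4,3) (2,4,5,3) (2,4,5,4) (3,3,5,4) (3,4,5,4) — 20.
weld=shift 3: (1,3,4,2) (1,3,5,2) (1,3,5,4) (1,4,3,2) (1,4,4,2) (1,4,4,3) (1,4,5,2) (1,4,5,3) (1,4,5,4) (2,3,5,4) (2,4,4,3) (2,4,5,3) (2,4,5,4) (3,4,5,4) — 14.
Summing: 20 + 14 = 34.

34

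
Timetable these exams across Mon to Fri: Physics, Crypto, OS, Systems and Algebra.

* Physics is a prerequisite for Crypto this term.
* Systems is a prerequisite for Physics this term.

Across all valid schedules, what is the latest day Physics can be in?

Thu

Precedence pushes Physics to at least Tue; downstream work caps Physics at Thu.
Physics at Thu is achievable: Crypto -> Fri, Physics -> Thu, OS -> Mon, Systems -> Mon, Algebra -> Mon.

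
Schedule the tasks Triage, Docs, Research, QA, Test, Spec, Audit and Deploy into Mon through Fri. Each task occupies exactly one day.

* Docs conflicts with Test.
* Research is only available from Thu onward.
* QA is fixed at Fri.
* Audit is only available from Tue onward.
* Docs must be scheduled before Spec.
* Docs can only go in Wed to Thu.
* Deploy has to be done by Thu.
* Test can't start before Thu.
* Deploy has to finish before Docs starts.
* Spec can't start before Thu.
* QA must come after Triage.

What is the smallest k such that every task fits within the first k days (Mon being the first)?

The precedence chain requires at least 3 distinct days.
QA can't be placed before Fri — that is day 5 counting from Mon — so the schedule must run through at least 5 days.
5 works (last occupied day: Fri): for example Triage in Mon, Research in Thu, Deploy in Mon, Docs in Wed, QA in Fri, Audit in Tue, Spec in Thu, Test in Thu.

5 days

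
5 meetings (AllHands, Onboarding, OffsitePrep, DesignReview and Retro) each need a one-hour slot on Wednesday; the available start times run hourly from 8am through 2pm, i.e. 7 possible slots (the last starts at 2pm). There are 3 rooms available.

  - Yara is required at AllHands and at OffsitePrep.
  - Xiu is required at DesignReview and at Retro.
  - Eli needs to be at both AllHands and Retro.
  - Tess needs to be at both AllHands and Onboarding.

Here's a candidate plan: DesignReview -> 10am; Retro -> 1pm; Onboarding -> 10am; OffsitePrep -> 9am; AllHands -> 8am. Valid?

Eli needs to be at both AllHands and Retro — holds.
Yara is required at AllHands and at OffsitePrep — holds.
Tess needs to be at both AllHands and Onboarding — holds.
There are 3 rooms available — holds.
Xiu is required at DesignReview and at Retro — holds.

Yes, all constraints hold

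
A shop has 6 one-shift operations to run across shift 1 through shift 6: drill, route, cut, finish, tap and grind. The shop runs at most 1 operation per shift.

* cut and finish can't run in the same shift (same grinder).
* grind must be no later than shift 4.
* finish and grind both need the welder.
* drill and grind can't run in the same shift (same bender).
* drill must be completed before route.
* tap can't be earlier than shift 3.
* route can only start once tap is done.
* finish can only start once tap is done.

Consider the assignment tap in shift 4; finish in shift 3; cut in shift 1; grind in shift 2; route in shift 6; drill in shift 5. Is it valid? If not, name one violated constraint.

No — it violates: finish can only start once tap is done

finish and grind both need the welder — holds.
finish can only start once tap is done — violated.
cut and finish can't run in the same shift (same grinder) — holds.
drill and grind can't run in the same shift (same bender) — holds.
tap can't be earlier than shift 3 — holds.
The shop runs at most 1 operation per shift — holds.
route can only start once tap is done — holds.
drill must be completed before route — holds.
grind must be no later than shift 4 — holds.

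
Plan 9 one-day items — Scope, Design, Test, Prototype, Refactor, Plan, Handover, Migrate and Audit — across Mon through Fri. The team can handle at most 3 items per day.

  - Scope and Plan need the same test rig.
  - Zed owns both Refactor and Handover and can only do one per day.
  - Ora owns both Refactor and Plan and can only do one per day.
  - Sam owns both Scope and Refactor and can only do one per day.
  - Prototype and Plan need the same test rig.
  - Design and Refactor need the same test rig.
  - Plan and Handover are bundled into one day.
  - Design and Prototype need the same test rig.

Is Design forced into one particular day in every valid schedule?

Design can be Mon (e.g. Plan=Wed, Scope=Mon, Prototype=Tue, Test=Mon, Design=Mon, Refactor=Tue, Audit=Wed, Migrate=Tue, Handover=Wed) or Tue (e.g. Prototype=Mon; Plan=Tue; Test=Mon; Handover=Tue; Scope=Mon; Migrate=Wed; Design=Tue; Audit=Wed; Refactor=Wed).

No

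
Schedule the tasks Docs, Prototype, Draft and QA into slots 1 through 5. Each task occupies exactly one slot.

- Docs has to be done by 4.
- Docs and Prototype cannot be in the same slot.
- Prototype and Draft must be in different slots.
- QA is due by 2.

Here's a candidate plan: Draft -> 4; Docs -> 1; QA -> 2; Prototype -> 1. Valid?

No — it violates: Docs and Prototype cannot be in the same slot

Docs and Prototype cannot be in the same slot — violated.
QA is due by 2 — holds.
Prototype and Draft must be in different slots — holds.
Docs has to be done by 4 — holds.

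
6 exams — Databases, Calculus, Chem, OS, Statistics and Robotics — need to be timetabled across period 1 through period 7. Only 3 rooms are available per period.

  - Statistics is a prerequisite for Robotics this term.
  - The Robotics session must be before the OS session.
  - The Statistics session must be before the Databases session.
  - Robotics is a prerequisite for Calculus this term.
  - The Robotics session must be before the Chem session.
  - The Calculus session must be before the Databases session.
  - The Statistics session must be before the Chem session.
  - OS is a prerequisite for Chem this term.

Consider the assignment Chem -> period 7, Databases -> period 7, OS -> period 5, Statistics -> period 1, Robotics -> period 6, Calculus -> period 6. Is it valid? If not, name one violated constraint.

The Robotics session must be before the OS session — violated.
The Robotics session must be before the Chem session — holds.
The Calculus session must be before the Databases session — holds.
The Statistics session must be before the Databases session — holds.
OS is a prerequisite for Chem this term — holds.
Only 3 rooms are available per period — holds.
Robotics is a prerequisite for Calculus this term — violated.
Statistics is a prerequisite for Robotics this term — holds.
The Statistics session must be before the Chem session — holds.

No — it violates: The Robotics session must be before the OS session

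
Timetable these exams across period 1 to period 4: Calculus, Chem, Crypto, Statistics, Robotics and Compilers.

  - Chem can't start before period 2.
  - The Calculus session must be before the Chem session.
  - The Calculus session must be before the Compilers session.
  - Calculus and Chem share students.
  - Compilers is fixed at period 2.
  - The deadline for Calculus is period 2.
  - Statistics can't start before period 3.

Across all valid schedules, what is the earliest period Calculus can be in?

period 1

Calculus's own window allows nothing later than period 2; downstream work caps Calculus at period 1.
Calculus at period 1 is achievable: Calculus=period 1; Statistics=period 3; Chem=period 2; Compilers=period 2; Robotics=period 1; Crypto=period 1.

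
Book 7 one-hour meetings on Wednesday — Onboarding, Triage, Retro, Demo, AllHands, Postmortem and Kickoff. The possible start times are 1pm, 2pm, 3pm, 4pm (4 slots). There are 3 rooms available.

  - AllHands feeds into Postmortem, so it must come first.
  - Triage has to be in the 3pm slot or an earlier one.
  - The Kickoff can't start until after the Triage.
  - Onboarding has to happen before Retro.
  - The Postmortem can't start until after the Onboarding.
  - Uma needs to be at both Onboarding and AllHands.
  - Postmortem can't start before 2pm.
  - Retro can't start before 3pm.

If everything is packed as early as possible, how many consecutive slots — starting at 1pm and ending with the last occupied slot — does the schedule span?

The precedence chain requires at least 2 distinct slots.
With at most 3 per slot and 7 meetings, at least 3 slots are needed.
Retro can't be placed before 3pm — that is slot 3 counting from 1pm — so the schedule must run through at least 3 slots.
3 works (last occupied slot: 3pm): for example Demo in 1pm; Postmortem in 3pm; AllHands in 2pm; Kickoff in 2pm; Onboarding in 1pm; Retro in 3pm; Triage in 1pm.

3 slots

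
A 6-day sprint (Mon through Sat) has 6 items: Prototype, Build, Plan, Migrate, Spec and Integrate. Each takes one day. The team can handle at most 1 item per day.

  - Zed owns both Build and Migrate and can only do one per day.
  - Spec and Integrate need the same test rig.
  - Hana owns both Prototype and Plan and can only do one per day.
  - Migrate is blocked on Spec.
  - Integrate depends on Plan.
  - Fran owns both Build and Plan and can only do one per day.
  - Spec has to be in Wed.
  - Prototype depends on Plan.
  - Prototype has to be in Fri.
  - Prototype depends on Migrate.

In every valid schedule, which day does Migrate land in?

Thu

Spec is fixed at Wed and must come before Migrate, so Migrate is at least Thu.
Prototype is fixed at Fri and must come after Migrate, so Migrate is at most Thu.
So Migrate must be Thu.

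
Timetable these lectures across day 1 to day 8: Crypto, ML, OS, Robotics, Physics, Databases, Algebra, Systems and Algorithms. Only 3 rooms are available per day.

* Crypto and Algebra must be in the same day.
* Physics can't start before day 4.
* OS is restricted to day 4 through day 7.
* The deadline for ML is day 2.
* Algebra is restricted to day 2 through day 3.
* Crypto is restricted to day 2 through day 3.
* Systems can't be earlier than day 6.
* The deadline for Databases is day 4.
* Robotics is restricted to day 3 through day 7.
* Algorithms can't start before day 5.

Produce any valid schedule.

Systems=day 6; Databases=day 1; Crypto=day 2; Algorithms=day 5; Algebra=day 2; ML=day 1; Robotics=day 3; Physics=day 4; OS=day 4

Checking: Crypto = Algebra = day 2; Algorithms=day 5 in [day 5,day 8]; Robotics=day 3 in [day 3,day 7]; Databases=day 1 in [day 1,day 4]; OS=day 4 in [day 4,day 7]; Systems=day 6 in [day 6,day 8]; Physics=day 4 in [day 4,day 8]; Crypto=day 2 in [day 2,day 3]; ML=day 1 in [day 1,day 2]; Algebra=day 2 in [day 2,day 3]; max 2 per day (cap 3).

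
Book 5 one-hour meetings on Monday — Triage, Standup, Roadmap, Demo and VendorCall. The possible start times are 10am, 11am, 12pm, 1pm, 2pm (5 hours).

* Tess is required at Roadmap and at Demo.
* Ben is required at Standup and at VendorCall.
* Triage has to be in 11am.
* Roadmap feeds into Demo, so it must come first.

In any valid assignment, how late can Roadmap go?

Downstream work caps Roadmap at 1pm.
Roadmap at 1pm is achievable: VendorCall=11am; Demo=2pm; Standup=10am; Triage=11am; Roadmap=1pm.

1pm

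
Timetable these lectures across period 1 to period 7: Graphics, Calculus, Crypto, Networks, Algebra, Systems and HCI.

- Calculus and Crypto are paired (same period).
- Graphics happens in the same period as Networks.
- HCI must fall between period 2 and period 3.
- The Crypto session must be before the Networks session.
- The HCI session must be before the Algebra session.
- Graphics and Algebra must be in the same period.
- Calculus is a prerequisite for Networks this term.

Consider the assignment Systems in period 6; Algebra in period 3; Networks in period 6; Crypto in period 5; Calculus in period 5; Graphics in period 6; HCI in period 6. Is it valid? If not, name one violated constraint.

Invalid. The HCI session must be before the Algebra session.

Graphics and Algebra must be in the same period — violated.
The Crypto session must be before the Networks session — holds.
Graphics happens in the same period as Networks — holds.
Calculus and Crypto are paired (same period) — holds.
The HCI session must be before the Algebra session — violated.
HCI must fall between period 2 and period 3 — violated.
Calculus is a prerequisite for Networks this term — holds.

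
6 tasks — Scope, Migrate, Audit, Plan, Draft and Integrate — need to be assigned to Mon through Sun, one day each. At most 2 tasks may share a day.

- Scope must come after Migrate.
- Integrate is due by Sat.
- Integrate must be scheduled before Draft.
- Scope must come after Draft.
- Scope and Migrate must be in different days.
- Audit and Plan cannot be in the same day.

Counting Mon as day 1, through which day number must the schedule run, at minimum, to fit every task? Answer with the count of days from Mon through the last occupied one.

3

The precedence chain requires at least 3 distinct days.
With at most 2 per day and 6 tasks, at least 3 days are needed.
3 works (last occupied day: Wed): for example Migrate in Mon; Draft in Tue; Plan in Wed; Scope in Wed; Integrate in Mon; Audit in Tue.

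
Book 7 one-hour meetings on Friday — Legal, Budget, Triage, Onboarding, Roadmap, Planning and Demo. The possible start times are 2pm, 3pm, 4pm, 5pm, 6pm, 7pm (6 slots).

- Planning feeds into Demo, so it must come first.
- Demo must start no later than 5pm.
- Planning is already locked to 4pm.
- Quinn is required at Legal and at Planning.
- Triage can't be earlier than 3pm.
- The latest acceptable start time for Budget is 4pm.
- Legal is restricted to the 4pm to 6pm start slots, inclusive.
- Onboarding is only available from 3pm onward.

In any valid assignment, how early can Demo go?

5pm

Precedence pushes Demo to at least 5pm; Demo's own window allows nothing later than 5pm.
Demo at 5pm is achievable: Legal=5pm; Budget=2pm; Roadmap=2pm; Triage=3pm; Onboarding=3pm; Planning=4pm; Demo=5pm.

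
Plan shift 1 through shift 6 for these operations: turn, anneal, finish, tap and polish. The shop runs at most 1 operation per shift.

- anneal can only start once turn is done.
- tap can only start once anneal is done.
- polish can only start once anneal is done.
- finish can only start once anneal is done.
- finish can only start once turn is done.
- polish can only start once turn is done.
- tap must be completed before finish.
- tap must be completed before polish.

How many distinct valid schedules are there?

12

Splitting on turn: it can be shift 1 (10), shift 2 (2). Listing each branch's schedules as (anneal, finish, tap, polish) by shift number:
turn=shift 1: (2,4,3,5) (2,4,3,6) (2,5,3,4) (2,5,3,6) (2,5,4,6) (2,6,3,4) (2,6,3,5) (2,6,4,5) (3,5,4,6) (3,6,4,5) — 10.
turn=shift 2: (3,5,4,6) (3,6,4,5) — 2.
Summing: 10 + 2 = 12.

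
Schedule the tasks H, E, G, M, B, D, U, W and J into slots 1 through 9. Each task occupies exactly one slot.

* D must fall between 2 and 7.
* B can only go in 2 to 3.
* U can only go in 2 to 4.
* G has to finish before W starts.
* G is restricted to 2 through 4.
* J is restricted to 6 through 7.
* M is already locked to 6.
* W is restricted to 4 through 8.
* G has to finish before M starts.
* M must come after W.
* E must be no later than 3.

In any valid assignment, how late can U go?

4

U is available from 2; U's own window allows nothing later than 4.
U at 4 is achievable: E in 1, D in 2, W in 4, H in 1, B in 2, M in 6, J in 6, G in 2, U in 4.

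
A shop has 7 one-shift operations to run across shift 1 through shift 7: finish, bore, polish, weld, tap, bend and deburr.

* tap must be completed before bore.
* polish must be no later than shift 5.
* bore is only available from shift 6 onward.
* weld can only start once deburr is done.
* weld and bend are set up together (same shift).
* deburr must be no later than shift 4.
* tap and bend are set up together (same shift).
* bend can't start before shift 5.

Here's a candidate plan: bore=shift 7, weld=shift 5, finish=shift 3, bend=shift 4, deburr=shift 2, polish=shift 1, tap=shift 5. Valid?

tap must be completed before bore — holds.
weld and bend are set up together (same shift) — violated.
weld can only start once deburr is done — holds.
deburr must be no later than shift 4 — holds.
bend can't start before shift 5 — violated.
polish must be no later than shift 5 — holds.
bore is only available from shift 6 onward — holds.
tap and bend are set up together (same shift) — violated.

Invalid. bend can't start before shift 5.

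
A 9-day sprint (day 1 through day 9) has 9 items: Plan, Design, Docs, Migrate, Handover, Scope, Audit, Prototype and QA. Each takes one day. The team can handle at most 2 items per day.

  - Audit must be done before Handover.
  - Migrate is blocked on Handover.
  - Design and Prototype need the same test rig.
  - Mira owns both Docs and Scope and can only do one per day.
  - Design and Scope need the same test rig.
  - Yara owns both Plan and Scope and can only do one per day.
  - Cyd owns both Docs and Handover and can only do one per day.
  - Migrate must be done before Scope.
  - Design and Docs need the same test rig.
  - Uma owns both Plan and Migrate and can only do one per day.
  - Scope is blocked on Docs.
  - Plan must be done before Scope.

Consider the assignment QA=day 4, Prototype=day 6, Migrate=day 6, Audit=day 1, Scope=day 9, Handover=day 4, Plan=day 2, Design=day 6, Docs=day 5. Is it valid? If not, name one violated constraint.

No. Design and Prototype need the same test rig is not satisfied.

Design and Scope need the same test rig — holds.
Design and Docs need the same test rig — holds.
The team can handle at most 2 items per day — violated.
Cyd owns both Docs and Handover and can only do one per day — holds.
Migrate is blocked on Handover — holds.
Scope is blocked on Docs — holds.
Yara owns both Plan and Scope and can only do one per day — holds.
Mira owns both Docs and Scope and can only do one per day — holds.
Uma owns both Plan and Migrate and can only do one per day — holds.
Design and Prototype need the same test rig — violated.
Audit must be done before Handover — holds.
Plan must be done before Scope — holds.
Migrate must be done before Scope — holds.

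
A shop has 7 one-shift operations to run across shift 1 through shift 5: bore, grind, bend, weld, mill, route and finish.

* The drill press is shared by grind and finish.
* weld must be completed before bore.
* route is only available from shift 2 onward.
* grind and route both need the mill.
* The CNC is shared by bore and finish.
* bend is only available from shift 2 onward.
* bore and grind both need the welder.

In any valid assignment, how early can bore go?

Precedence pushes bore to at least shift 2.
bore at shift 2 is achievable: mill=shift 1, bend=shift 2, finish=shift 3, grind=shift 1, weld=shift 1, route=shift 2, bore=shift 2.

shift 2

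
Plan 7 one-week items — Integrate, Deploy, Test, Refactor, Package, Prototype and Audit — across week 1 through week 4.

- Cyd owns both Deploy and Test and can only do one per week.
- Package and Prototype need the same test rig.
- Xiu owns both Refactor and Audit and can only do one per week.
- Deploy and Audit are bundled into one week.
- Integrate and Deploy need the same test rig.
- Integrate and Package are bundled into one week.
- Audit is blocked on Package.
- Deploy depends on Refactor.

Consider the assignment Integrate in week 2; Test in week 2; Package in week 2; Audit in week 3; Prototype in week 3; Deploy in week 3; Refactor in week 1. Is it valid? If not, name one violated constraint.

Xiu owns both Refactor and Audit and can only do one per week — holds.
Package and Prototype need the same test rig — holds.
Deploy depends on Refactor — holds.
Audit is blocked on Package — holds.
Deploy and Audit are bundled into one week — holds.
Integrate and Package are bundled into one week — holds.
Integrate and Deploy need the same test rig — holds.
Cyd owns both Deploy and Test and can only do one per week — holds.

Yes, all constraints hold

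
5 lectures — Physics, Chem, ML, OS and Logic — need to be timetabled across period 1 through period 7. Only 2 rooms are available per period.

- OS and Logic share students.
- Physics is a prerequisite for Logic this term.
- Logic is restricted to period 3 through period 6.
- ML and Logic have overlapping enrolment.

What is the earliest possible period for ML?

ML at period 1 is achievable: ML -> period 1, Physics -> period 1, Logic -> period 3, Chem -> period 2, OS -> period 2.

period 1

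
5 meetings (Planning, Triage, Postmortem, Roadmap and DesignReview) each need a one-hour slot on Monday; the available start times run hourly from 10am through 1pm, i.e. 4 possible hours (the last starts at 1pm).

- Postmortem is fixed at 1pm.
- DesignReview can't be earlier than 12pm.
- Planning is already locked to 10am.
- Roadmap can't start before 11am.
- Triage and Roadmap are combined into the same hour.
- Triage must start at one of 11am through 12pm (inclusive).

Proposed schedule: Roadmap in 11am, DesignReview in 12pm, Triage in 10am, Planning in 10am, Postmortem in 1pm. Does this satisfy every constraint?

Postmortem is fixed at 1pm — holds.
Triage must start at one of 11am through 12pm (inclusive) — violated.
Triage and Roadmap are combined into the same hour — violated.
Roadmap can't start before 11am — holds.
DesignReview can't be earlier than 12pm — holds.
Planning is already locked to 10am — holds.

No. Triage must start at one of 11am through 12pm (inclusive) is not satisfied.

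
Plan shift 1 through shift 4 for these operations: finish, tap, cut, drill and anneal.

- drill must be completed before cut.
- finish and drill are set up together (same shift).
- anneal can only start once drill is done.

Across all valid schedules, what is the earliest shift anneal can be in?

shift 2

Precedence pushes anneal to at least shift 2.
anneal at shift 2 is achievable: anneal -> shift 2, drill -> shift 1, cut -> shift 2, finish -> shift 1, tap -> shift 1.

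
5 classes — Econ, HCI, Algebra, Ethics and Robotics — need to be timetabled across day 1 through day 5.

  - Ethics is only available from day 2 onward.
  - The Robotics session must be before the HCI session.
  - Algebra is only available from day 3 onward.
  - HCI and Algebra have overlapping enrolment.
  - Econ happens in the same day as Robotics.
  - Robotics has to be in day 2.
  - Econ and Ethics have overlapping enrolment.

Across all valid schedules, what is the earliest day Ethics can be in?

Ethics is available from day 2.
Ethics at day 3 is achievable: Econ in day 2; HCI in day 4; Algebra in day 3; Robotics in day 2; Ethics in day 3.
Nothing earlier works — the conflict constraints rule out every day before day 3.

day 3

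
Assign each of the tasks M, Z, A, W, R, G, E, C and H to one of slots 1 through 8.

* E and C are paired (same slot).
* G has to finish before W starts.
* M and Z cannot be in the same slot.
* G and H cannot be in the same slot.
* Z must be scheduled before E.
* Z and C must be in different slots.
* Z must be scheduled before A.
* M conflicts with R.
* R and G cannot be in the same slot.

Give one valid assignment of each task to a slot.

E -> 2; H -> 2; W -> 2; A -> 2; R -> 3; G -> 1; C -> 2; M -> 2; Z -> 1

Checking: Z(1) before A(2); Z(1) before E(2); G(1) before W(2); Z(1) != C(2); G(1) != H(2); M(2) != R(3); R(3) != G(1); M(2) != Z(1); E = C = 2.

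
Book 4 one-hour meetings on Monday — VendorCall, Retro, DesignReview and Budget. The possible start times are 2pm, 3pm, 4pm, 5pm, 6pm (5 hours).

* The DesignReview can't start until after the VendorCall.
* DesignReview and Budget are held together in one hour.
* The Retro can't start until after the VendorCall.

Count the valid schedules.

Splitting on VendorCall: it can be 2pm (16), 3pm (9), 4pm (4), 5pm (1). Listing each branch's schedules as (Retro, DesignReview, Budget):
VendorCall=2pm: (3pm,3pm,3pm) (3pm,4pm,4pm) (3pm,5pm,5pm) (3pm,6pm,6pm) (4pm,3pm,3pm) (4pm,4pm,4pm) (4pm,5pm,5pm) (4pm,6pm,6pm) (5pm,3pm,3pm) (5pm,4pm,4pm) (5pm,5pm,5pm) (5pm,6pm,6pm) (6pm,3pm,3pm) (6pm,4pm,4pm) (6pm,5pm,5pm) (6pm,6pm,6pm) — 16.
VendorCall=3pm: (4pm,4pm,4pm) (4pm,5pm,5pm) (4pm,6pm,6pm) (5pm,4pm,4pm) (5pm,5pm,5pm) (5pm,6pm,6pm) (6pm,4pm,4pm) (6pm,5pm,5pm) (6pm,6pm,6pm) — 9.
VendorCall=4pm: (5pm,5pm,5pm) (5pm,6pm,6pm) (6pm,5pm,5pm) (6pm,6pm,6pm) — 4.
VendorCall=5pm: (6pm,6pm,6pm) — 1.
Summing: 16 + 9 + 4 + 1 = 30.

30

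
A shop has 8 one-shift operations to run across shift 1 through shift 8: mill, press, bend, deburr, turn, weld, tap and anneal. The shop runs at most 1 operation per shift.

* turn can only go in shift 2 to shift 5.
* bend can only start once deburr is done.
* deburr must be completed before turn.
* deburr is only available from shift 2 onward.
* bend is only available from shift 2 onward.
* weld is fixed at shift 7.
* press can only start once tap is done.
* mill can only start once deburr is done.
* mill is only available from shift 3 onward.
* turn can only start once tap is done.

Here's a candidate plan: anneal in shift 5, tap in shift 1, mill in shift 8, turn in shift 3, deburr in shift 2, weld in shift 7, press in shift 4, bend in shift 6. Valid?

Valid

turn can only go in shift 2 to shift 5 — holds.
bend can only start once deburr is done — holds.
The shop runs at most 1 operation per shift — holds.
deburr must be completed before turn — holds.
mill can only start once deburr is done — holds.
deburr is only available from shift 2 onward — holds.
mill is only available from shift 3 onward — holds.
weld is fixed at shift 7 — holds.
turn can only start once tap is done — holds.
press can only start once tap is done — holds.
bend is only available from shift 2 onward — holds.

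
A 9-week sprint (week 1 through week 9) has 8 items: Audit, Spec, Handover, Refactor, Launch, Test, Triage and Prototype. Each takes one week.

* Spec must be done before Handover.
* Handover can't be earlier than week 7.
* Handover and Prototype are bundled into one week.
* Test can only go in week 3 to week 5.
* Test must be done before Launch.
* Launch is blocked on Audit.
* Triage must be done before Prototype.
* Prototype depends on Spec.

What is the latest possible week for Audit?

Downstream work caps Audit at week 8.
Audit at week 8 is achievable: Test -> week 3, Triage -> week 1, Spec -> week 1, Prototype -> week 7, Audit -> week 8, Handover -> week 7, Launch -> week 9, Refactor -> week 1.

week 8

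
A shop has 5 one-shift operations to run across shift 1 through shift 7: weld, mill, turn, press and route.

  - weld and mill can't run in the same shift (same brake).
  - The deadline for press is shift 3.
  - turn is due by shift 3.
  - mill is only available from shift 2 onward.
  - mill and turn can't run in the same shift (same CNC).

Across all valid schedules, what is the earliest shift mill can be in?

Mill is available from shift 2.
mill at shift 2 is achievable: mill in shift 2, weld in shift 1, press in shift 1, route in shift 1, turn in shift 1.

shift 2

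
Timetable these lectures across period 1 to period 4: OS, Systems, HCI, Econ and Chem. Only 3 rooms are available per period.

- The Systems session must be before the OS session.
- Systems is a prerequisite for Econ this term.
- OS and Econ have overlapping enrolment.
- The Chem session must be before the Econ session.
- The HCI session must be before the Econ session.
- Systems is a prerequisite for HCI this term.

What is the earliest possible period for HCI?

Precedence pushes HCI to at least period 2; downstream work caps HCI at period 3.
HCI at period 2 is achievable: OS=period 2; HCI=period 2; Chem=period 1; Systems=period 1; Econ=period 3.

period 2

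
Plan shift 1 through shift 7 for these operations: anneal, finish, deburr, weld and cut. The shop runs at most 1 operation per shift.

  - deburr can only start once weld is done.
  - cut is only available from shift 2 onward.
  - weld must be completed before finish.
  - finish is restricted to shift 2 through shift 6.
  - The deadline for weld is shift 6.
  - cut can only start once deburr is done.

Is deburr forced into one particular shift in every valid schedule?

No

deburr can be shift 2 (e.g. deburr in shift 2; anneal in shift 5; weld in shift 1; cut in shift 4; finish in shift 3) or shift 3 (e.g. cut in shift 4, finish in shift 2, weld in shift 1, deburr in shift 3, anneal in shift 5).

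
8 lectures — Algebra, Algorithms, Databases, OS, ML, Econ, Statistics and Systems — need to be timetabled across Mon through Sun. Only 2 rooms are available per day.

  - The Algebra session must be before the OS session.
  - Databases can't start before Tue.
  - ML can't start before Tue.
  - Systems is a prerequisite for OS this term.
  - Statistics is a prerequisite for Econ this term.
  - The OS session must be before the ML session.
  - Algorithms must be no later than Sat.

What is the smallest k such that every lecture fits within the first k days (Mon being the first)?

4 days

The precedence chain requires at least 3 distinct days.
With at most 2 per day and 8 lectures, at least 4 days are needed.
4 works (last occupied day: Thu): for example OS in Tue, Algebra in Mon, Databases in Tue, ML in Wed, Econ in Thu, Statistics in Wed, Algorithms in Thu, Systems in Mon.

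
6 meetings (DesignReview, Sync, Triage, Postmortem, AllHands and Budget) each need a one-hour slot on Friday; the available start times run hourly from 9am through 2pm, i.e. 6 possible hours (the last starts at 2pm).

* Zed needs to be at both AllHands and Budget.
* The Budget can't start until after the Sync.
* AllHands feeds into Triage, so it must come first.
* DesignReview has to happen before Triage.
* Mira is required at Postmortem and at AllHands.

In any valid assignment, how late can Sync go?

1pm

Downstream work caps Sync at 1pm.
Sync at 1pm is achievable: AllHands=9am, Budget=2pm, Postmortem=10am, DesignReview=9am, Sync=1pm, Triage=10am.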